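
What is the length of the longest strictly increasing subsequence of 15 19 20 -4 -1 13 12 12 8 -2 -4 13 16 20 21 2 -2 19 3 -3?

Let dp[i] be the longest increasing subsequence ending at position i. Then dp = [1, 2, 3, 1, 2, 3, 3, 3, 3, 2, 1, 4, 5, 6, 7, 3, 2, 6, 4, 2].
The maximum is 7; one witness is -4, -1, 12, 13, 16, 20, 21 at positions 4,5,7,12,13,14,15.

7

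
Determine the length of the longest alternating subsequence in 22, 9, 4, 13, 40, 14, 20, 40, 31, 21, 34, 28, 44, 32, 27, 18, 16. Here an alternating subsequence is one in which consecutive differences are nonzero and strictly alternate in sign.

Track the best alternating length ending on an up-step vs a down-step at each position: up/down = 1/1, 1/2, 1/2, 3/2, 3/1, 3/4, 5/4, 5/1, 5/6, 5/6, 7/6, 7/8, 9/1, 9/10, 7/10, 5/10, 5/10.
The maximum over both is 10; one such subsequence is 22, 9, 40, 14, 40, 31, 34, 28, 44, 32.

10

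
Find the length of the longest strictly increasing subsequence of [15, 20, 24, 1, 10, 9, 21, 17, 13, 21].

4

Let dp[i] be the longest increasing subsequence ending at position i. Then dp = [1, 2, 3, 1, 2, 2, 3, 3, 3, 4].
The maximum is 4; one witness is 1, 10, 17, 21 at positions 4,5,8,10.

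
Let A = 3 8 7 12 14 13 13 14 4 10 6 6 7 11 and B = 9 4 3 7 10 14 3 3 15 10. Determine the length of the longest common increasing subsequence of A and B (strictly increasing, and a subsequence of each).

For each value that appears in both, track the longest common increasing run ending there.
The best achievable length is 3; one witness is 3, 7, 10 (A-positions 1,3,10, B-positions 3,4,5).

3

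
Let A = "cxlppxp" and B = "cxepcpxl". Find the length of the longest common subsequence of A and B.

5

Backtracking the LCS table gives one alignment: c (A1,B1) → x (A2,B2) → p (A4,B4) → p (A5,B6) → x (A6,B7).
So the longest common subsequence has length 5.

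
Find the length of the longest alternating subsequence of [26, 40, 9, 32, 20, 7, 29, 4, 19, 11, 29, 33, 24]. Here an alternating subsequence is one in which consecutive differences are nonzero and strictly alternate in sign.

A longest alternating subsequence is 26, 40, 9, 32, 20, 29, 4, 19, 11, 29, 24 (positions 1,2,3,4,5,7,8,9,10,11,13); its 10 consecutive differences strictly alternate in sign, and length 11 is optimal.

11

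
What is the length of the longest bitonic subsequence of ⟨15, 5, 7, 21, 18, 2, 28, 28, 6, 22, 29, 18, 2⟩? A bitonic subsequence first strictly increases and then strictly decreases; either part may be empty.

7

One longest bitonic subsequence is 5, 7, 21, 28, 22, 18, 2 (positions 2,3,4,7,10,12,13): it rises to 28 then falls. Length 7 is optimal.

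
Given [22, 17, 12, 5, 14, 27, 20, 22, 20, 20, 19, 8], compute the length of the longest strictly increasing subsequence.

One longest increasing subsequence is 12, 14, 20, 22 (positions 3,5,7,8), of length 4; no longer one exists.

4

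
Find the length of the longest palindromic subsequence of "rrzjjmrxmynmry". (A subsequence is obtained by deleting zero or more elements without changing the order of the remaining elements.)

6

One longest palindromic subsequence is rrjjrr (positions 1,2,4,5,7,13); it reads the same forward and backward, and the interval DP gives dp[1][14] = 6.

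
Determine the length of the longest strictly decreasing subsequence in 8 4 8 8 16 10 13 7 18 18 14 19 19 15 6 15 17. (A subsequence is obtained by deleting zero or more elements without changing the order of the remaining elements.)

4

One longest decreasing subsequence is 16, 10, 7, 6 (positions 5,6,8,15), of length 4; no longer one exists.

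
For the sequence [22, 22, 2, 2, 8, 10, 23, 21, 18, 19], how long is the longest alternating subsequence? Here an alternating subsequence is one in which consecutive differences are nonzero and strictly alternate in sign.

5

Track the best alternating length ending on an up-step vs a down-step at each position: up/down = 1/1, 1/1, 1/2, 1/2, 3/2, 3/2, 3/1, 3/4, 3/4, 5/4.
The maximum over both is 5; one such subsequence is 22, 2, 23, 18, 19.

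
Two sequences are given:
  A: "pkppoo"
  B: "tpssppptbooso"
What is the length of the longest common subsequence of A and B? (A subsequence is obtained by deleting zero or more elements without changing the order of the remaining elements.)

5

A longest common subsequence is pppoo (length 5); the LCS DP confirms no longer common subsequence exists.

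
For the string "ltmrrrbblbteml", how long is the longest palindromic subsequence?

7

Using dp[i][j] = 2 + dp[i+1][j−1] if the ends match, else max(dp[i+1][j], dp[i][j−1]):
dp[1][14] = 7. A witness is lmblbml at positions 1,3,8,9,10,13,14.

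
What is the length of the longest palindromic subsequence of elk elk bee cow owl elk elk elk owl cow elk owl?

One longest palindromic subsequence is elk cow owl elk elk elk owl cow elk (positions 2,4,5,6,7,8,9,10,11); it reads the same forward and backward, and the interval DP gives dp[1][12] = 9.

9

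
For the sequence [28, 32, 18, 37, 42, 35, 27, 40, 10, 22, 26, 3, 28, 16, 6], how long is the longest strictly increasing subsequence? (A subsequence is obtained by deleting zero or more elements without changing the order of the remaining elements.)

Let dp[i] be the longest increasing subsequence ending at position i. Then dp = [1, 2, 1, 3, 4, 3, 2, 4, 1, 2, 3, 1, 4, 2, 2].
The maximum is 4; one witness is 28, 32, 37, 42 at positions 1,2,4,5.

4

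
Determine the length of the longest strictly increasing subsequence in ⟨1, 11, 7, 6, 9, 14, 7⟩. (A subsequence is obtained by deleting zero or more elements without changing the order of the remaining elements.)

4

One longest increasing subsequence is 1, 7, 9, 14 (positions 1,3,5,6), of length 4; no longer one exists.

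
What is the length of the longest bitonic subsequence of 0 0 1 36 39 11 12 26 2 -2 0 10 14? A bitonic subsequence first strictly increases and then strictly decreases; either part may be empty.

Let inc[i] be the LIS ending at i and dec[i] the longest strictly decreasing subsequence starting at i. inc = [1, 1, 2, 3, 4, 3, 4, 5, 3, 1, 2, 4, 5], dec = [2, 2, 2, 4, 4, 3, 3, 3, 2, 1, 1, 1, 1].
max_i inc[i]+dec[i]−1 = 7, with one witness 0, 1, 36, 39, 26, 2, 0.

7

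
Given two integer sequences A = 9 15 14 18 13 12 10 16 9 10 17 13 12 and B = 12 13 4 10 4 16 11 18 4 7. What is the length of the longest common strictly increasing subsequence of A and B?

2

For each value that appears in both, track the longest common increasing run ending there.
The best achievable length is 2; one witness is 12, 13 (A-positions 6,12, B-positions 1,2).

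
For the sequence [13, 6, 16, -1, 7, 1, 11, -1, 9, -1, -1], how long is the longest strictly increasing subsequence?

3

Scanning left to right, the best length ending at each element is: 13→1, 6→1, 16→2, -1→1, 7→2, 1→2, 11→3, -1→1, 9→3, -1→1, -1→1.
So the longest increasing subsequence has length 3, e.g. 6, 7, 11.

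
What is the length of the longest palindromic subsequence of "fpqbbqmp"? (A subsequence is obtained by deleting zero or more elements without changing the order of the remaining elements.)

6

Using dp[i][j] = 2 + dp[i+1][j−1] if the ends match, else max(dp[i+1][j], dp[i][j−1]):
dp[1][8] = 6. A witness is pqbbqp at positions 2,3,4,5,6,8.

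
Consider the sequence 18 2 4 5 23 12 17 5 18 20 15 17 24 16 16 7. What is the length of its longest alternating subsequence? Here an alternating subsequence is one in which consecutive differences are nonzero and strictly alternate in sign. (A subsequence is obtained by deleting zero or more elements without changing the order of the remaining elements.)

10

A longest alternating subsequence is 18, 2, 23, 12, 17, 5, 18, 15, 17, 16 (positions 1,2,5,6,7,8,9,11,12,14); its 9 consecutive differences strictly alternate in sign, and length 10 is optimal.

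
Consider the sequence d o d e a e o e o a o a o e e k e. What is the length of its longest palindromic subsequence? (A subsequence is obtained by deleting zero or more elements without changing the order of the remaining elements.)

One longest palindromic subsequence is eeeoaoaoeee (positions 4,6,8,9,10,11,12,13,14,15,17); it reads the same forward and backward, and the interval DP gives dp[1][17] = 11.

11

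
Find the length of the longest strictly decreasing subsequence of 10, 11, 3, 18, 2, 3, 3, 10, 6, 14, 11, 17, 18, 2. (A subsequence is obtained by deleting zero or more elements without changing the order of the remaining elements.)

4

Scanning left to right, the best length ending at each element is: 10→1, 11→1, 3→2, 18→1, 2→3, 3→2, 3→2, 10→2, 6→3, 14→2, 11→3, 17→2, 18→1, 2→4.
So the longest decreasing subsequence has length 4, e.g. 11, 10, 6, 2.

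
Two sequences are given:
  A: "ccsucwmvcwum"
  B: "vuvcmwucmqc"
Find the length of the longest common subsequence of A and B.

6

A longest common subsequence is ucmwum (length 6); the LCS DP confirms no longer common subsequence exists.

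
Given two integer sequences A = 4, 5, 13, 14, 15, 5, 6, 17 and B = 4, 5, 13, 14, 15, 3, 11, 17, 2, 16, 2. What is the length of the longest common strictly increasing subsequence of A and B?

6

For each value that appears in both, track the longest common increasing run ending there.
The best achievable length is 6; one witness is 4, 5, 13, 14, 15, 17 (A-positions 1,2,3,4,5,8, B-positions 1,2,3,4,5,8).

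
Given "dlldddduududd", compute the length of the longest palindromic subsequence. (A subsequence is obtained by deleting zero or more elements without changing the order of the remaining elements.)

Using dp[i][j] = 2 + dp[i+1][j−1] if the ends match, else max(dp[i+1][j], dp[i][j−1]):
dp[1][13] = 8. A witness is ddduuddd at positions 1,4,7,8,9,10,12,13.

8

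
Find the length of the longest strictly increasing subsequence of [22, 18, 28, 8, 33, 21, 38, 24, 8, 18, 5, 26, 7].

4

One longest increasing subsequence is 22, 28, 33, 38 (positions 1,3,5,7), of length 4; no longer one exists.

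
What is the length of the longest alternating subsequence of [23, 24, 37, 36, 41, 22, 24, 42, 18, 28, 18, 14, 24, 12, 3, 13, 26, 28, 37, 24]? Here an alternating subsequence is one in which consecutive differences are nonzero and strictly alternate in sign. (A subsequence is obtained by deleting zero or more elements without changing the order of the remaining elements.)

13

Track the best alternating length ending on an up-step vs a down-step at each position: up/down = 1/1, 2/1, 2/1, 2/3, 4/1, 1/5, 6/5, 6/1, 1/7, 8/7, 1/9, 1/9, 10/9, 1/11, 1/11, 12/11, 12/9, 12/7, 12/7, 12/13.
The maximum over both is 13; one such subsequence is 23, 37, 36, 41, 22, 24, 18, 28, 18, 24, 12, 26, 24.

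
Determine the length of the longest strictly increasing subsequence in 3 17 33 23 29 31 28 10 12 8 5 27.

Let dp[i] be the longest increasing subsequence ending at position i. Then dp = [1, 2, 3, 3, 4, 5, 4, 2, 3, 2, 2, 4].
The maximum is 5; one witness is 3, 17, 23, 29, 31 at positions 1,2,4,5,6.

5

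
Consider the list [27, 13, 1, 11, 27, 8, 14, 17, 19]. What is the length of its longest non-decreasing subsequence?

One longest non-decreasing subsequence is 1, 11, 14, 17, 19 (positions 3,4,7,8,9), of length 5; no longer one exists.

5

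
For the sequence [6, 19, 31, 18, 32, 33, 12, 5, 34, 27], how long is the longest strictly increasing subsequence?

One longest increasing subsequence is 6, 19, 31, 32, 33, 34 (positions 1,2,3,5,6,9), of length 6; no longer one exists.

6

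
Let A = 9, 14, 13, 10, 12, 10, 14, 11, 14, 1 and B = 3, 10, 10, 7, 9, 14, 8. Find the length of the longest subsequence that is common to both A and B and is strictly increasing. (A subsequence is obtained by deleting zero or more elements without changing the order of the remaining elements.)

A longest common strictly increasing subsequence is 9, 14 (length 2); it appears in order in both A and B, and no longer such subsequence exists.

2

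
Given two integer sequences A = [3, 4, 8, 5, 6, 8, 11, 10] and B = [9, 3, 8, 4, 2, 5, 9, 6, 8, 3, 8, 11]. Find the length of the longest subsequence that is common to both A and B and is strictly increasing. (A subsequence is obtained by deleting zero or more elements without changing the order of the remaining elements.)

6

A longest common strictly increasing subsequence is 3, 4, 5, 6, 8, 11 (length 6); it appears in order in both A and B, and no longer such subsequence exists.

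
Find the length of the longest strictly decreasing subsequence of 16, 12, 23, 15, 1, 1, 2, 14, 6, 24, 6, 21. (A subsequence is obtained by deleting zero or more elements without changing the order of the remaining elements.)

4

Let dp[i] be the longest decreasing subsequence ending at position i. Then dp = [1, 2, 1, 2, 3, 3, 3, 3, 4, 1, 4, 2].
The maximum is 4; one witness is 16, 15, 14, 6 at positions 1,4,8,9.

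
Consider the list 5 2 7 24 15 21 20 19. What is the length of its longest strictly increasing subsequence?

Let dp[i] be the longest increasing subsequence ending at position i. Then dp = [1, 1, 2, 3, 3, 4, 4, 4].
The maximum is 4; one witness is 5, 7, 15, 21 at positions 1,3,5,6.

4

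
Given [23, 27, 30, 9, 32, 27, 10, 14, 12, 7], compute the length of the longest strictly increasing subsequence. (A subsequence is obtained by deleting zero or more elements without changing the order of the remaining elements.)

Let dp[i] be the longest increasing subsequence ending at position i. Then dp = [1, 2, 3, 1, 4, 2, 2, 3, 3, 1].
The maximum is 4; one witness is 23, 27, 30, 32 at positions 1,2,3,5.

4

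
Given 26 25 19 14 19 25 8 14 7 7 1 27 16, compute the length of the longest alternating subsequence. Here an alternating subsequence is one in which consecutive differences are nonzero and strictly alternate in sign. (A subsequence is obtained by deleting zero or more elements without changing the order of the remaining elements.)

A longest alternating subsequence is 26, 14, 19, 8, 14, 7, 27, 16 (positions 1,4,5,7,8,9,12,13); its 7 consecutive differences strictly alternate in sign, and length 8 is optimal.

8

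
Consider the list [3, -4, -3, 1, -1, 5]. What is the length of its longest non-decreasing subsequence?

4

Scanning left to right, the best length ending at each element is: 3→1, -4→1, -3→2, 1→3, -1→3, 5→4.
So the longest non-decreasing subsequence has length 4, e.g. -4, -3, 1, 5.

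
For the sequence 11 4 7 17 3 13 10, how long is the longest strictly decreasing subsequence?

3

Let dp[i] be the longest decreasing subsequence ending at position i. Then dp = [1, 2, 2, 1, 3, 2, 3].
The maximum is 3; one witness is 11, 4, 3 at positions 1,2,5.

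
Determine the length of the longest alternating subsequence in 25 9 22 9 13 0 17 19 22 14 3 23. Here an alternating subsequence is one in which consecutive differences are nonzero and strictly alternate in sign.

A longest alternating subsequence is 25, 9, 22, 9, 13, 0, 17, 14, 23 (positions 1,2,3,4,5,6,7,10,12); its 8 consecutive differences strictly alternate in sign, and length 9 is optimal.

9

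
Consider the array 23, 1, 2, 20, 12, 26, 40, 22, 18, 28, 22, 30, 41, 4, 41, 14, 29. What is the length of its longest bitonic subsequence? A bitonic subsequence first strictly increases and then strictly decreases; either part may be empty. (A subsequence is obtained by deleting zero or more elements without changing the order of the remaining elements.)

8

One longest bitonic subsequence is 1, 2, 20, 26, 40, 28, 22, 14 (positions 2,3,4,6,7,10,11,16): it rises to 40 then falls. Length 8 is optimal.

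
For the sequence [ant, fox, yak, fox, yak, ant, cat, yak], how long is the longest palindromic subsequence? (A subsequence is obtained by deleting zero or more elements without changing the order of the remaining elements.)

One longest palindromic subsequence is ant yak fox yak ant (positions 1,3,4,5,6); it reads the same forward and backward, and the interval DP gives dp[1][8] = 5.

5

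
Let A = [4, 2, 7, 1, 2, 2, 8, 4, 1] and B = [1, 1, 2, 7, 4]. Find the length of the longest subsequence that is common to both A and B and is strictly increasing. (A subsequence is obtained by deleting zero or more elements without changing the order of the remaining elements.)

3

A longest common strictly increasing subsequence is 1, 2, 4 (length 3); it appears in order in both A and B, and no longer such subsequence exists.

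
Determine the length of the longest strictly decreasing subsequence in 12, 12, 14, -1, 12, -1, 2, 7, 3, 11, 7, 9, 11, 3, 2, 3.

Let dp[i] be the longest decreasing subsequence ending at position i. Then dp = [1, 1, 1, 2, 2, 3, 3, 3, 4, 3, 4, 4, 3, 5, 6, 5].
The maximum is 6; one witness is 14, 12, 11, 7, 3, 2 at positions 3,5,10,11,14,15.

6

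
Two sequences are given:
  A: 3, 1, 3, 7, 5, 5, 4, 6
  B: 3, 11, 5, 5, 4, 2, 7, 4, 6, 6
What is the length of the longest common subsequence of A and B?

Backtracking the LCS table gives one alignment: 3 (A1,B1) → 5 (A5,B3) → 5 (A6,B4) → 4 (A7,B8) → 6 (A8,B10).
So the longest common subsequence has length 5.

5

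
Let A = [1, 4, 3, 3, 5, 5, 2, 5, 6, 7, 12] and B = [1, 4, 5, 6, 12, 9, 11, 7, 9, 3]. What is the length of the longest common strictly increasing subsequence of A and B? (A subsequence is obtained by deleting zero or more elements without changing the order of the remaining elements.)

A longest common strictly increasing subsequence is 1, 4, 5, 6, 12 (length 5); it appears in order in both A and B, and no longer such subsequence exists.

5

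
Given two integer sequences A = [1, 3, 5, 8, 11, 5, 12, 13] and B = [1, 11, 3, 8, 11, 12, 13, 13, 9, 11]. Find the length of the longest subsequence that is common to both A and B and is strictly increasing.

For each value that appears in both, track the longest common increasing run ending there.
The best achievable length is 6; one witness is 1, 3, 8, 11, 12, 13 (A-positions 1,2,4,5,7,8, B-positions 1,3,4,5,6,7).

6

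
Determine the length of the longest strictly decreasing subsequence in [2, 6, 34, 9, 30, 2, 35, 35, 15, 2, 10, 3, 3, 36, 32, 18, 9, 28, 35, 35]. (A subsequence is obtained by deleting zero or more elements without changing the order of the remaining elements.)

5

Let dp[i] be the longest decreasing subsequence ending at position i. Then dp = [1, 1, 1, 2, 2, 3, 1, 1, 3, 4, 4, 5, 5, 1, 2, 3, 5, 3, 2, 2].
The maximum is 5; one witness is 34, 30, 15, 10, 3 at positions 3,5,9,11,12.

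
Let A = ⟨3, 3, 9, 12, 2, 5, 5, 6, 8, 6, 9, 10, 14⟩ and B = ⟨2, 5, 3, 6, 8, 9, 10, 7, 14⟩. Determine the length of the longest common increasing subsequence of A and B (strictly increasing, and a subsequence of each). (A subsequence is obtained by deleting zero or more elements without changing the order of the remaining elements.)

For each value that appears in both, track the longest common increasing run ending there.
The best achievable length is 7; one witness is 2, 5, 6, 8, 9, 10, 14 (A-positions 5,6,8,9,11,12,13, B-positions 1,2,4,5,6,7,9).

7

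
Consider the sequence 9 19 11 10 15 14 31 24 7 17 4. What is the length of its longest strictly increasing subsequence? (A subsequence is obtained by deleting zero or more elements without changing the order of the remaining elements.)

4

Scanning left to right, the best length ending at each element is: 9→1, 19→2, 11→2, 10→2, 15→3, 14→3, 31→4, 24→4, 7→1, 17→4, 4→1.
So the longest increasing subsequence has length 4, e.g. 9, 11, 15, 31.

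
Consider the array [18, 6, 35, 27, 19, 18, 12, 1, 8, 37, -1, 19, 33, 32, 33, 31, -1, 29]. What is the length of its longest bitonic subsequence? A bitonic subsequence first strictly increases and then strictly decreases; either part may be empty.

One longest bitonic subsequence is 18, 35, 27, 19, 18, 12, 8, -1 (positions 1,3,4,5,6,7,9,17): it rises to 35 then falls. Length 8 is optimal.

8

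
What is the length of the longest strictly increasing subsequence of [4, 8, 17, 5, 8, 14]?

4

Let dp[i] be the longest increasing subsequence ending at position i. Then dp = [1, 2, 3, 2, 3, 4].
The maximum is 4; one witness is 4, 5, 8, 14 at positions 1,4,5,6.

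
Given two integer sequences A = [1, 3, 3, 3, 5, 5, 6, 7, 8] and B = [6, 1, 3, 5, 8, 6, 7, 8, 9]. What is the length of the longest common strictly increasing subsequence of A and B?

6

For each value that appears in both, track the longest common increasing run ending there.
The best achievable length is 6; one witness is 1, 3, 5, 6, 7, 8 (A-positions 1,2,5,7,8,9, B-positions 2,3,4,6,7,8).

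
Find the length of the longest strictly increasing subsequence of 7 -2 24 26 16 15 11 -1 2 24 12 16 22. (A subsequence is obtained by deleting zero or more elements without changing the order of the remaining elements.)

One longest increasing subsequence is -2, -1, 2, 12, 16, 22 (positions 2,8,9,11,12,13), of length 6; no longer one exists.

6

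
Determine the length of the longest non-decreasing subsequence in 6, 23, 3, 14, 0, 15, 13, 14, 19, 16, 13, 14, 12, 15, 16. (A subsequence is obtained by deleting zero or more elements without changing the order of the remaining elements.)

6

Let dp[i] be the longest non-decreasing subsequence ending at position i. Then dp = [1, 2, 1, 2, 1, 3, 2, 3, 4, 4, 3, 4, 2, 5, 6].
The maximum is 6; one witness is 6, 14, 14, 14, 15, 16 at positions 1,4,8,12,14,15.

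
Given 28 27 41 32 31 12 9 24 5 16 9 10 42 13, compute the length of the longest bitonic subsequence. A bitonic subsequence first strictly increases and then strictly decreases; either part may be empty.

One longest bitonic subsequence is 28, 41, 32, 31, 24, 16, 13 (positions 1,3,4,5,8,10,14): it rises to 41 then falls. Length 7 is optimal.

7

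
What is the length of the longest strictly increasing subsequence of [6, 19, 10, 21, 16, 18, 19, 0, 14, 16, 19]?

One longest increasing subsequence is 6, 10, 16, 18, 19 (positions 1,3,5,6,7), of length 5; no longer one exists.

5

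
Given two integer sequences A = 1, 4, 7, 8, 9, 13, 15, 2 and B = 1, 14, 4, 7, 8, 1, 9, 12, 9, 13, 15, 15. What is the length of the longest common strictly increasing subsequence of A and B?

A longest common strictly increasing subsequence is 1, 4, 7, 8, 9, 13, 15 (length 7); it appears in order in both A and B, and no longer such subsequence exists.

7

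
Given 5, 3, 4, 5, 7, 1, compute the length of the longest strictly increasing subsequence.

One longest increasing subsequence is 3, 4, 5, 7 (positions 2,3,4,5), of length 4; no longer one exists.

4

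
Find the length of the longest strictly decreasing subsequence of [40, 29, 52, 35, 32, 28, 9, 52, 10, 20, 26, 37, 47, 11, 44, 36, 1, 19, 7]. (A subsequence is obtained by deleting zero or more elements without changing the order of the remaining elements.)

7

One longest decreasing subsequence is 40, 35, 32, 28, 20, 11, 1 (positions 1,4,5,6,10,14,17), of length 7; no longer one exists.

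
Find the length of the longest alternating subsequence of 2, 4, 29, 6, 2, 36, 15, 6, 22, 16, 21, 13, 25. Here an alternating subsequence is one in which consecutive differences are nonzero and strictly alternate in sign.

Track the best alternating length ending on an up-step vs a down-step at each position: up/down = 1/1, 2/1, 2/1, 2/3, 1/3, 4/1, 4/5, 4/5, 6/5, 6/7, 8/7, 6/9, 10/5.
The maximum over both is 10; one such subsequence is 2, 29, 6, 36, 15, 22, 16, 21, 13, 25.

10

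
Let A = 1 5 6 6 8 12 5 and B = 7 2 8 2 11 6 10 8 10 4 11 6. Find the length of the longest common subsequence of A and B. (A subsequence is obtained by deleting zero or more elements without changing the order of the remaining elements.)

A longest common subsequence is 6, 6 (length 2); the LCS DP confirms no longer common subsequence exists.

2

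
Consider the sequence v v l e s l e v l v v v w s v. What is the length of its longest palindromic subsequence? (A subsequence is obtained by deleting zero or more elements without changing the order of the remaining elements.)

9

Using dp[i][j] = 2 + dp[i+1][j−1] if the ends match, else max(dp[i+1][j], dp[i][j−1]):
dp[1][15] = 9. A witness is vvlelelvv at positions 1,2,3,4,6,7,9,12,15.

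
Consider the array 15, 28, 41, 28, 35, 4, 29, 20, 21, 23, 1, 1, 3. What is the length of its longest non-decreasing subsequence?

Scanning left to right, the best length ending at each element is: 15→1, 28→2, 41→3, 28→3, 35→4, 4→1, 29→4, 20→2, 21→3, 23→4, 1→1, 1→2, 3→3.
So the longest non-decreasing subsequence has length 4, e.g. 15, 28, 28, 35.

4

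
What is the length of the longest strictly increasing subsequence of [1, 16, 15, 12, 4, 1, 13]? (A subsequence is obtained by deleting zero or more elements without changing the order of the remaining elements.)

One longest increasing subsequence is 1, 12, 13 (positions 1,4,7), of length 3; no longer one exists.

3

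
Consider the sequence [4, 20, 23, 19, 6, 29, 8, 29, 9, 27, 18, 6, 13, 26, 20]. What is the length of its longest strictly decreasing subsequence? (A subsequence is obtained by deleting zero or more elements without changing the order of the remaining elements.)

One longest decreasing subsequence is 20, 19, 8, 6 (positions 2,4,7,12), of length 4; no longer one exists.

4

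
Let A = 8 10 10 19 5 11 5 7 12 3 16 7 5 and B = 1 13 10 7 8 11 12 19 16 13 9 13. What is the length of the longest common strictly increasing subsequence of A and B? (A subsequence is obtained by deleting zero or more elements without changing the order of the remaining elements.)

4

A longest common strictly increasing subsequence is 10, 11, 12, 16 (length 4); it appears in order in both A and B, and no longer such subsequence exists.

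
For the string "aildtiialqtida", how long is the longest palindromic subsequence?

8

One longest palindromic subsequence is adtiitda (positions 1,4,5,6,7,11,13,14); it reads the same forward and backward, and the interval DP gives dp[1][14] = 8.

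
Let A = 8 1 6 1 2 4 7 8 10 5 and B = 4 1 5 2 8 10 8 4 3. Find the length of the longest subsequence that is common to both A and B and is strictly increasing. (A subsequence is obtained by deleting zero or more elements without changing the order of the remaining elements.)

A longest common strictly increasing subsequence is 1, 2, 8, 10 (length 4); it appears in order in both A and B, and no longer such subsequence exists.

4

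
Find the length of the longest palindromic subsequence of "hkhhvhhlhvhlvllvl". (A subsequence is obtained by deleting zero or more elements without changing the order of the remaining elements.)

Using dp[i][j] = 2 + dp[i+1][j−1] if the ends match, else max(dp[i+1][j], dp[i][j−1]):
dp[1][17] = 7. A witness is lvlllvl at positions 8,10,12,14,15,16,17.

7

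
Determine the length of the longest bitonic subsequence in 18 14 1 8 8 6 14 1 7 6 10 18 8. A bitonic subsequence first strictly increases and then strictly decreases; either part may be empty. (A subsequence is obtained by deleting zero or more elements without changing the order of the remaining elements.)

One longest bitonic subsequence is 1, 6, 7, 10, 18, 8 (positions 3,6,9,11,12,13): it rises to 18 then falls. Length 6 is optimal.

6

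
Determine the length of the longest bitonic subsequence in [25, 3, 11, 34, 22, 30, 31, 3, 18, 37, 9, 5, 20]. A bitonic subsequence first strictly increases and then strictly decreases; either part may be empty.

8

Let inc[i] be the LIS ending at i and dec[i] the longest strictly decreasing subsequence starting at i. inc = [1, 1, 2, 3, 3, 4, 5, 1, 3, 6, 2, 2, 4], dec = [5, 1, 3, 5, 4, 4, 4, 1, 3, 3, 2, 1, 1].
max_i inc[i]+dec[i]−1 = 8, with one witness 3, 11, 22, 30, 31, 18, 9, 5.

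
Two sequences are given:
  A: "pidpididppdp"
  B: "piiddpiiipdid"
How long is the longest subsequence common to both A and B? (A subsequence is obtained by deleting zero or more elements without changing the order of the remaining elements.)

8

Backtracking the LCS table gives one alignment: p (A1,B1) → i (A2,B3) → d (A3,B5) → p (A4,B6) → i (A5,B9) → d (A6,B11) → i (A7,B12) → d (A11,B13).
So the longest common subsequence has length 8.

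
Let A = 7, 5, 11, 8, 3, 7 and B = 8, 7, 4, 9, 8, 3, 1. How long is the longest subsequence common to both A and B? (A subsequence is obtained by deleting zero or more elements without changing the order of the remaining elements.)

3

Backtracking the LCS table gives one alignment: 7 (A1,B2) → 8 (A4,B5) → 3 (A5,B6).
So the longest common subsequence has length 3.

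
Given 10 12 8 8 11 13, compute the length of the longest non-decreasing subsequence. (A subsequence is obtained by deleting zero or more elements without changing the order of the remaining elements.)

4

Scanning left to right, the best length ending at each element is: 10→1, 12→2, 8→1, 8→2, 11→3, 13→4.
So the longest non-decreasing subsequence has length 4, e.g. 8, 8, 11, 13.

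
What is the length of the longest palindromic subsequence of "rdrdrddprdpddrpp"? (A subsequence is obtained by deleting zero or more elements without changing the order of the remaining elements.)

10

One longest palindromic subsequence is rddrddrddr (positions 1,2,4,5,6,7,9,12,13,14); it reads the same forward and backward, and the interval DP gives dp[1][16] = 10.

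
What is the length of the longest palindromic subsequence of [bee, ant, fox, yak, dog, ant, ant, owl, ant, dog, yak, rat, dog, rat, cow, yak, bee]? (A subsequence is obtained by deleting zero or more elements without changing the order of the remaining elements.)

One longest palindromic subsequence is bee yak dog ant owl ant dog yak bee (positions 1,4,5,7,8,9,13,16,17); it reads the same forward and backward, and the interval DP gives dp[1][17] = 9.

9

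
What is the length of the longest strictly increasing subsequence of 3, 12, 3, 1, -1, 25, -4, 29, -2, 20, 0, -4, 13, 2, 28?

5

One longest increasing subsequence is -4, -2, 0, 13, 28 (positions 7,9,11,13,15), of length 5; no longer one exists.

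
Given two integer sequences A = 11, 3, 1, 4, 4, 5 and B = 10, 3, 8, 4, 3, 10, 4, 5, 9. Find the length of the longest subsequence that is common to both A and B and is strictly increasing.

3

A longest common strictly increasing subsequence is 3, 4, 5 (length 3); it appears in order in both A and B, and no longer such subsequence exists.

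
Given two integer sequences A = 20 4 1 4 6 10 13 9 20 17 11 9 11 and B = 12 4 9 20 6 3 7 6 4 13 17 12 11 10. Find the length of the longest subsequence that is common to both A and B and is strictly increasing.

4

For each value that appears in both, track the longest common increasing run ending there.
The best achievable length is 4; one witness is 4, 6, 13, 17 (A-positions 2,5,7,10, B-positions 2,5,10,11).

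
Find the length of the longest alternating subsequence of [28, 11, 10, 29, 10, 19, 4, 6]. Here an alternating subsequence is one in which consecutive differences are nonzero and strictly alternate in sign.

7

A longest alternating subsequence is 28, 11, 29, 10, 19, 4, 6 (positions 1,2,4,5,6,7,8); its 6 consecutive differences strictly alternate in sign, and length 7 is optimal.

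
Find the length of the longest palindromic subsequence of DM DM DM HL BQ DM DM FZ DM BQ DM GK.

One longest palindromic subsequence is DM BQ DM FZ DM BQ DM (positions 3,5,6,8,9,10,11); it reads the same forward and backward, and the interval DP gives dp[1][12] = 7.

7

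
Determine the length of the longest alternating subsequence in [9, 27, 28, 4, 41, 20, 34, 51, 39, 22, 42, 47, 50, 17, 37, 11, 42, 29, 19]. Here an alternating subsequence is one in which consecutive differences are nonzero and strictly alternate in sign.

13

Track the best alternating length ending on an up-step vs a down-step at each position: up/down = 1/1, 2/1, 2/1, 1/3, 4/1, 4/5, 6/5, 6/1, 6/7, 6/7, 8/7, 8/7, 8/7, 4/9, 10/9, 4/11, 12/9, 12/13, 12/13.
The maximum over both is 13; one such subsequence is 9, 27, 4, 41, 20, 51, 39, 42, 17, 37, 11, 42, 29.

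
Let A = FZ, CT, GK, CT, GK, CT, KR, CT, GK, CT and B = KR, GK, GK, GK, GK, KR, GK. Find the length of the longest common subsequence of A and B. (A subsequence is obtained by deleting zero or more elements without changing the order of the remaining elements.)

4

Backtracking the LCS table gives one alignment: GK (A3,B4) → GK (A5,B5) → KR (A7,B6) → GK (A9,B7).
So the longest common subsequence has length 4.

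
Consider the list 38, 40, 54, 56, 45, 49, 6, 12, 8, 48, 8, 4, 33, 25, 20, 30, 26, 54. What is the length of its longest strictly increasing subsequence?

Scanning left to right, the best length ending at each element is: 38→1, 40→2, 54→3, 56→4, 45→3, 49→4, 6→1, 12→2, 8→2, 48→4, 8→2, 4→1, 33→3, 25→3, 20→3, 30→4, 26→4, 54→5.
So the longest increasing subsequence has length 5, e.g. 38, 40, 45, 49, 54.

5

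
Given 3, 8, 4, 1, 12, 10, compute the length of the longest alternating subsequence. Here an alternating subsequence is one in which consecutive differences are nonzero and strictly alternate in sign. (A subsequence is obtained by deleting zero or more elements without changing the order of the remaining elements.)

5

Track the best alternating length ending on an up-step vs a down-step at each position: up/down = 1/1, 2/1, 2/3, 1/3, 4/1, 4/5.
The maximum over both is 5; one such subsequence is 3, 8, 4, 12, 10.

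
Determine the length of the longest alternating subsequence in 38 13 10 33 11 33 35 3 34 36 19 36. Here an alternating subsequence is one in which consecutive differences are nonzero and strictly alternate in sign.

9

Track the best alternating length ending on an up-step vs a down-step at each position: up/down = 1/1, 1/2, 1/2, 3/2, 3/4, 5/2, 5/2, 1/6, 7/6, 7/2, 7/8, 9/2.
The maximum over both is 9; one such subsequence is 38, 13, 33, 11, 33, 3, 34, 19, 36.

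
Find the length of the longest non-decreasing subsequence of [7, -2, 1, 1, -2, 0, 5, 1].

4

Let dp[i] be the longest non-decreasing subsequence ending at position i. Then dp = [1, 1, 2, 3, 2, 3, 4, 4].
The maximum is 4; one witness is -2, 1, 1, 5 at positions 2,3,4,7.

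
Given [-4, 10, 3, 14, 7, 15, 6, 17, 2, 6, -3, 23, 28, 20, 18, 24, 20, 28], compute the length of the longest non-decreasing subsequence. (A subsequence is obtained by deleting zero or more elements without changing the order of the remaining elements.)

Let dp[i] be the longest non-decreasing subsequence ending at position i. Then dp = [1, 2, 2, 3, 3, 4, 3, 5, 2, 4, 2, 6, 7, 6, 6, 7, 7, 8].
The maximum is 8; one witness is -4, 10, 14, 15, 17, 23, 28, 28 at positions 1,2,4,6,8,12,13,18.

8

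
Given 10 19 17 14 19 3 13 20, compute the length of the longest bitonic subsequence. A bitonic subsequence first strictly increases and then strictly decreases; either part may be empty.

5

Let inc[i] be the LIS ending at i and dec[i] the longest strictly decreasing subsequence starting at i. inc = [1, 2, 2, 2, 3, 1, 2, 4], dec = [2, 4, 3, 2, 2, 1, 1, 1].
max_i inc[i]+dec[i]−1 = 5, with one witness 10, 19, 17, 14, 13.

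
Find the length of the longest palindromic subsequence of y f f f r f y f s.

One longest palindromic subsequence is yffffy (positions 1,2,3,4,6,7); it reads the same forward and backward, and the interval DP gives dp[1][9] = 6.

6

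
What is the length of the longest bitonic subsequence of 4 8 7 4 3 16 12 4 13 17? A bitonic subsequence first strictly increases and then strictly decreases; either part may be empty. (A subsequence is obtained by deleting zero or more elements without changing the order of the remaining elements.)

One longest bitonic subsequence is 4, 8, 7, 4, 3 (positions 1,2,3,4,5): it rises to 8 then falls. Length 5 is optimal.

5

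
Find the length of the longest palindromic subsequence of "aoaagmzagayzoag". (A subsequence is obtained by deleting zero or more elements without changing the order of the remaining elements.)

9

One longest palindromic subsequence is aozagazoa (positions 1,2,7,8,9,10,12,13,14); it reads the same forward and backward, and the interval DP gives dp[1][15] = 9.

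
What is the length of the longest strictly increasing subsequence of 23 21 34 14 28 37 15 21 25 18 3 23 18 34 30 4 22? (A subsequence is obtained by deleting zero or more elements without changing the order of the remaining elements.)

Let dp[i] be the longest increasing subsequence ending at position i. Then dp = [1, 1, 2, 1, 2, 3, 2, 3, 4, 3, 1, 4, 3, 5, 5, 2, 4].
The maximum is 5; one witness is 14, 15, 21, 25, 34 at positions 4,7,8,9,14.

5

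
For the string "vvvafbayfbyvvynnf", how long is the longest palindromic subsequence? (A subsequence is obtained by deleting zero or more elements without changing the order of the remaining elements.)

Using dp[i][j] = 2 + dp[i+1][j−1] if the ends match, else max(dp[i+1][j], dp[i][j−1]):
dp[1][17] = 7. A witness is vvybyvv at positions 2,3,8,10,11,12,13.

7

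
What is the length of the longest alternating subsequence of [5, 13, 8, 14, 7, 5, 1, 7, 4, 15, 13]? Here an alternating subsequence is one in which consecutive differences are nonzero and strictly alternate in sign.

A longest alternating subsequence is 5, 13, 8, 14, 5, 7, 4, 15, 13 (positions 1,2,3,4,6,8,9,10,11); its 8 consecutive differences strictly alternate in sign, and length 9 is optimal.

9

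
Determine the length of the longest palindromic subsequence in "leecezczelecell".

Using dp[i][j] = 2 + dp[i+1][j−1] if the ends match, else max(dp[i+1][j], dp[i][j−1]):
dp[1][15] = 11. A witness is lecezczecel at positions 1,3,4,5,6,7,8,11,12,13,15.

11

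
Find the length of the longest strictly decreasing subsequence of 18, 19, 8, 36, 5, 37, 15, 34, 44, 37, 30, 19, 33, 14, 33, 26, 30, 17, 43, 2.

Let dp[i] be the longest decreasing subsequence ending at position i. Then dp = [1, 1, 2, 1, 3, 1, 2, 2, 1, 2, 3, 4, 3, 5, 3, 4, 4, 5, 2, 6].
The maximum is 6; one witness is 36, 34, 30, 19, 14, 2 at positions 4,8,11,12,14,20.

6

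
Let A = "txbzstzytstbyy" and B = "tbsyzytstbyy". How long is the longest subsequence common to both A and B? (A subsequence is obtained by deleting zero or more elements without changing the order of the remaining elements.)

11

A longest common subsequence is tbszytstbyy (length 11); the LCS DP confirms no longer common subsequence exists.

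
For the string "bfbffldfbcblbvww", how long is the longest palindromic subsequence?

7

One longest palindromic subsequence is blbcblb (positions 3,6,9,10,11,12,13); it reads the same forward and backward, and the interval DP gives dp[1][16] = 7.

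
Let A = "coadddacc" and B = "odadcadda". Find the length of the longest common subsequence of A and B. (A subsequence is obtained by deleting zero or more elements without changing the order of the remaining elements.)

A longest common subsequence is oaddda (length 6); the LCS DP confirms no longer common subsequence exists.

6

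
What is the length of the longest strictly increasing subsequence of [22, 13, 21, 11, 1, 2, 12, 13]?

4

Scanning left to right, the best length ending at each element is: 22→1, 13→1, 21→2, 11→1, 1→1, 2→2, 12→3, 13→4.
So the longest increasing subsequence has length 4, e.g. 1, 2, 12, 13.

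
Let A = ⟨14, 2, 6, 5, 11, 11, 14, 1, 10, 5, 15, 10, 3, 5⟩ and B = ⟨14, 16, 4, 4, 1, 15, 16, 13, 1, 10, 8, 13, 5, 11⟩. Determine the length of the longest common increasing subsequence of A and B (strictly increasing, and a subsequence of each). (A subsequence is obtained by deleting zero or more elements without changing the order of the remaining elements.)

For each value that appears in both, track the longest common increasing run ending there.
The best achievable length is 2; one witness is 14, 15 (A-positions 1,11, B-positions 1,6).

2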